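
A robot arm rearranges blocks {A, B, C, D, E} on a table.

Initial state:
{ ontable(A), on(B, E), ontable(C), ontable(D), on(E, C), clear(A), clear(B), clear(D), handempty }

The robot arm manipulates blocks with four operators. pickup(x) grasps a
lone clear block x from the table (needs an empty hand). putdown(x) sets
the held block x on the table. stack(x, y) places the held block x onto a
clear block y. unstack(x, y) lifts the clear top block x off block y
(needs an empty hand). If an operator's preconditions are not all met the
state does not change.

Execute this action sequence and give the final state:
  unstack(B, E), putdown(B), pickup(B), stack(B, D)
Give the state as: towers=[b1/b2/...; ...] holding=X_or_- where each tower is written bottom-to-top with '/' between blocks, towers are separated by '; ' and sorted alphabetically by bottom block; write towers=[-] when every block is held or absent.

step 1 (unstack(B, E)): towers=[A; C/E; D] holding=B
step 2 (putdown(B)): towers=[A; B; C/E; D] holding=-
step 3 (pickup(B)): towers=[A; C/E; D] holding=B
step 4 (stack(B, D)): towers=[A; C/E; D/B] holding=-

towers=[A; C/E; D/B] holding=-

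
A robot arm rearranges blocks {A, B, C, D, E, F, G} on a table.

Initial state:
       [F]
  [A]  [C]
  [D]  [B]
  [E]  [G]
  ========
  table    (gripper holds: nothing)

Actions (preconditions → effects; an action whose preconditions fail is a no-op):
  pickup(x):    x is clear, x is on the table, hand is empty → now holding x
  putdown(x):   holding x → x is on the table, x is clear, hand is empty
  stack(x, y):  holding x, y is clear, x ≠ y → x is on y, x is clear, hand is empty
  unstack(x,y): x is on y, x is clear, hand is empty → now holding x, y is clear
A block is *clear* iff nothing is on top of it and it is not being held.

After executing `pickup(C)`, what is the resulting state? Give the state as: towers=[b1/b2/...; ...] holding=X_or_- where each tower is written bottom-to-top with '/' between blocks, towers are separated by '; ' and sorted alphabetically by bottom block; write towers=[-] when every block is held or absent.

before: towers=[E/D/A; G/B/C/F] holding=-
pre[pickup(C)]: clear(C) fail, ontable(C) fail, handempty ok
clear(C), ontable(C) unmet → pickup(C) is a no-op
after:  towers=[E/D/A; G/B/C/F] holding=-

towers=[E/D/A; G/B/C/F] holding=-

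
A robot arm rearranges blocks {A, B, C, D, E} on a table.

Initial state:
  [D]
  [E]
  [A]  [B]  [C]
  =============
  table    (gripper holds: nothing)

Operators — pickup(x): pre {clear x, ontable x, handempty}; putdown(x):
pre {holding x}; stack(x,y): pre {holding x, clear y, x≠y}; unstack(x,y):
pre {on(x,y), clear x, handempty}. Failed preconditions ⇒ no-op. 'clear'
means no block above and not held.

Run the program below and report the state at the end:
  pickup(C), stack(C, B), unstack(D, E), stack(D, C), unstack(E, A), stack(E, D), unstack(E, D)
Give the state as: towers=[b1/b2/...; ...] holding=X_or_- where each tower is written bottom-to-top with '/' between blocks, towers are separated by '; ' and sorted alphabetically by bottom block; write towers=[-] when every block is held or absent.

step 1 (pickup(C)): towers=[A/E/D; B] holding=C
step 2 (stack(C, B)): towers=[A/E/D; B/C] holding=-
step 3 (unstack(D, E)): towers=[A/E; B/C] holding=D
step 4 (stack(D, C)): towers=[A/E; B/C/D] holding=-
step 5 (unstack(E, A)): towers=[A; B/C/D] holding=E
step 6 (stack(E, D)): towers=[A; B/C/D/E] holding=-
step 7 (unstack(E, D)): towers=[A; B/C/D] holding=E

towers=[A; B/C/D] holding=E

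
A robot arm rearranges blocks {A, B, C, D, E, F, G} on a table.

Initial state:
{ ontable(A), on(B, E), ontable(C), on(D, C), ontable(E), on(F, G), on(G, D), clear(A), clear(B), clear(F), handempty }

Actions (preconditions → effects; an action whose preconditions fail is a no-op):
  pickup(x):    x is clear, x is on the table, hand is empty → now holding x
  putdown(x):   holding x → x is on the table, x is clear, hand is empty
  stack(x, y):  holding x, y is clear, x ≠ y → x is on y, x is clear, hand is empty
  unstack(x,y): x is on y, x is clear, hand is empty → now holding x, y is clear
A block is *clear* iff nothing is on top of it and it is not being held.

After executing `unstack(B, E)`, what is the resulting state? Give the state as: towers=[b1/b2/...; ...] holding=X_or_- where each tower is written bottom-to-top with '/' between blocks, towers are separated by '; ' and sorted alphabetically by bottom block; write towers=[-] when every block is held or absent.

towers=[A; C/D/G/F; E] holding=B

before: towers=[A; C/D/G/F; E/B] holding=-
pre[unstack(B, E)]: on(B,E) yes, clear(B) yes, handempty yes
all met → apply unstack(B, E)
after:  towers=[A; C/D/G/F; E] holding=B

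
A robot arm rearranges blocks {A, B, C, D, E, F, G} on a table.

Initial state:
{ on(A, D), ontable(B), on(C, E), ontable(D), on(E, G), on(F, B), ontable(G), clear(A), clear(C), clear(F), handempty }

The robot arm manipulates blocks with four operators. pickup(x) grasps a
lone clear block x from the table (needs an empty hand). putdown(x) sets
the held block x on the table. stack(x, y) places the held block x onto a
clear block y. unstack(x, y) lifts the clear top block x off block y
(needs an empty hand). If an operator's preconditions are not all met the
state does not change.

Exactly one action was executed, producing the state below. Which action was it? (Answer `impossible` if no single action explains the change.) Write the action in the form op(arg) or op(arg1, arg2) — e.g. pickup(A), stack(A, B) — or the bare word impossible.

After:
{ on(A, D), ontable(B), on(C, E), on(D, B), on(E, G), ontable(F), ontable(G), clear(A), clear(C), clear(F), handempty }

impossible

target: towers=[B/D/A; F; G/E/C] holding=-
     unstack(F, B) → towers=[B; D/A; G/E/C] holding=F
     unstack(A, D) → towers=[B/F; D; G/E/C] holding=A
     unstack(C, E) → towers=[B/F; D/A; G/E] holding=C
none of the 3 applicable actions match → impossible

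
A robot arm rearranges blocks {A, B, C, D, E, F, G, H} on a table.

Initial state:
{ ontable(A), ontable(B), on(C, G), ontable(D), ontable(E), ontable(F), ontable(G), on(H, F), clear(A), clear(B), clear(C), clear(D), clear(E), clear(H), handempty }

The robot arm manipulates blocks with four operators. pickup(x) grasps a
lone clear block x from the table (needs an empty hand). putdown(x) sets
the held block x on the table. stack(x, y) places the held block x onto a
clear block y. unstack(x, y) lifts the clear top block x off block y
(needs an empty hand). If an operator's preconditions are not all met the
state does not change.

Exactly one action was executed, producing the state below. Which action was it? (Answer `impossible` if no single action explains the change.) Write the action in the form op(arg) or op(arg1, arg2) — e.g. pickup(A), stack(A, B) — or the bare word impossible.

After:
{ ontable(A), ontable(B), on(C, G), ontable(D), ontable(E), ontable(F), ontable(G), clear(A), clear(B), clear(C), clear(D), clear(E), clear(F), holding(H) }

target: towers=[A; B; D; E; F; G/C] holding=H
         pickup(A) → towers=[B; D; E; F/H; G/C] holding=A
         pickup(E) → towers=[A; B; D; F/H; G/C] holding=E
     unstack(H, F) → towers=[A; B; D; E; F; G/C] holding=H  ← match
         pickup(B) → towers=[A; D; E; F/H; G/C] holding=B
         pickup(D) → towers=[A; B; E; F/H; G/C] holding=D
     unstack(C, G) → towers=[A; B; D; E; F/H; G] holding=C

unstack(H, F)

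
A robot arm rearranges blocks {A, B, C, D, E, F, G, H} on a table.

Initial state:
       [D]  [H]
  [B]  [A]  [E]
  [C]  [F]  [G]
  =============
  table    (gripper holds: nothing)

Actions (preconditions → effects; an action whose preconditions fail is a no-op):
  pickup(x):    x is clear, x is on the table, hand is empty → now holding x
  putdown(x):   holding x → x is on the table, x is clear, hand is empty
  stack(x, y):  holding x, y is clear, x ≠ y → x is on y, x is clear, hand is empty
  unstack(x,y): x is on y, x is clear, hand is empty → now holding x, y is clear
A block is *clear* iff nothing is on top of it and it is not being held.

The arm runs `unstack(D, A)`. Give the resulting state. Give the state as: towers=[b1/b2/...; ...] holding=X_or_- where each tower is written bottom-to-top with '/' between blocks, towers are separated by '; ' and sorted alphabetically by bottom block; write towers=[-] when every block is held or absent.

towers=[C/B; F/A; G/E/H] holding=D

before: towers=[C/B; F/A/D; G/E/H] holding=-
pre[unstack(D, A)]: on(D,A) ✓, clear(D) ✓, handempty ✓
all met → apply unstack(D, A)
after:  towers=[C/B; F/A; G/E/H] holding=D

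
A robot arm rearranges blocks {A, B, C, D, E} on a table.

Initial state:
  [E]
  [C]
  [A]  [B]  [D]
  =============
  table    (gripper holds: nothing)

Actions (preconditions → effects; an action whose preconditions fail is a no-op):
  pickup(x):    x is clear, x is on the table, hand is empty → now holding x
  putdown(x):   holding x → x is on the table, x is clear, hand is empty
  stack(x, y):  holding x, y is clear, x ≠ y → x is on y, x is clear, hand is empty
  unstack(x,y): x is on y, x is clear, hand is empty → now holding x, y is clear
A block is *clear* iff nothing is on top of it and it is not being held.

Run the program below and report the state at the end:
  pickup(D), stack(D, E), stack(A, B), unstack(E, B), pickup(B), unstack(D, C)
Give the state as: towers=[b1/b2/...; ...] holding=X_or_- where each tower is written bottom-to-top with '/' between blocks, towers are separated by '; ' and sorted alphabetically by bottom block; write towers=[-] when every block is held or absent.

towers=[A/C/E/D] holding=B

step 1 (pickup(D)): towers=[A/C/E; B] holding=D
step 2 (stack(D, E)): towers=[A/C/E/D; B] holding=-
step 3 (stack(A, B)) [no-op]: towers=[A/C/E/D; B] holding=-
step 4 (unstack(E, B)) [no-op]: towers=[A/C/E/D; B] holding=-
step 5 (pickup(B)): towers=[A/C/E/D] holding=B
step 6 (unstack(D, C)) [no-op]: towers=[A/C/E/D] holding=B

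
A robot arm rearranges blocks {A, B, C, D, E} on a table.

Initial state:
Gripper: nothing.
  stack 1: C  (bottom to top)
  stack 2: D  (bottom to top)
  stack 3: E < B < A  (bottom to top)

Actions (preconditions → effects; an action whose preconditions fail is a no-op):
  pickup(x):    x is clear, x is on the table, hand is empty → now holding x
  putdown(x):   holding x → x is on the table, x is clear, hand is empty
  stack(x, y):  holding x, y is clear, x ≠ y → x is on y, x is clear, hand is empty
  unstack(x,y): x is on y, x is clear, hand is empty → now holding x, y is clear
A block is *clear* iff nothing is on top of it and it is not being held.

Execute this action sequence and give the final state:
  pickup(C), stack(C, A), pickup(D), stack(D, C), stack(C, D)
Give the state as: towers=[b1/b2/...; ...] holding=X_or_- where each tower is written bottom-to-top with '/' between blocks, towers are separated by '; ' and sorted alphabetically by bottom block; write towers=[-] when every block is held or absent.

towers=[E/B/A/C/D] holding=-

step 1 (pickup(C)): towers=[D; E/B/A] holding=C
step 2 (stack(C, A)): towers=[D; E/B/A/C] holding=-
step 3 (pickup(D)): towers=[E/B/A/C] holding=D
step 4 (stack(D, C)): towers=[E/B/A/C/D] holding=-
step 5 (stack(C, D)) [no-op]: towers=[E/B/A/C/D] holding=-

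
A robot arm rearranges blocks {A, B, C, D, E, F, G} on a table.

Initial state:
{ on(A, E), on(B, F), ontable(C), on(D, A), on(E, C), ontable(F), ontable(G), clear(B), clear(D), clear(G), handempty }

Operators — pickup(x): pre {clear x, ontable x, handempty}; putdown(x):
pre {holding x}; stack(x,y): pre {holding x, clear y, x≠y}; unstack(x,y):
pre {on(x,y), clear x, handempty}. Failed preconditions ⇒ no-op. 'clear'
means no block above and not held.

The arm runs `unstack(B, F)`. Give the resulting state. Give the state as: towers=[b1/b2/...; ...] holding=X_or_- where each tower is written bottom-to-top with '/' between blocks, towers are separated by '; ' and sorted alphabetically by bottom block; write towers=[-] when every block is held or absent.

before: towers=[C/E/A/D; F/B; G] holding=-
pre[unstack(B, F)]: on(B,F) ok, clear(B) ok, handempty ok
all met → apply unstack(B, F)
after:  towers=[C/E/A/D; F; G] holding=B

towers=[C/E/A/D; F; G] holding=B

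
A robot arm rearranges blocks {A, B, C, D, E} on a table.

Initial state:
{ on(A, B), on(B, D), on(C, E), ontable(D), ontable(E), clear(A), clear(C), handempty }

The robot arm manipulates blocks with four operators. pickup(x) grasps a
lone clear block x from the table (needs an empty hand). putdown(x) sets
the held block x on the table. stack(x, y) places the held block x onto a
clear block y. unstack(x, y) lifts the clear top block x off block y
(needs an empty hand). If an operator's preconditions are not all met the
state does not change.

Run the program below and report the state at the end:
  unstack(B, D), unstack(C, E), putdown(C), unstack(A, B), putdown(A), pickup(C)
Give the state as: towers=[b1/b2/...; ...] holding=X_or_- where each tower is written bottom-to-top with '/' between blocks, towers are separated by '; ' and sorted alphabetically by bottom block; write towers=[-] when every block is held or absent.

step 1 (unstack(B, D)) [no-op]: towers=[D/B/A; E/C] holding=-
step 2 (unstack(C, E)): towers=[D/B/A; E] holding=C
step 3 (putdown(C)): towers=[C; D/B/A; E] holding=-
step 4 (unstack(A, B)): towers=[C; D/B; E] holding=A
step 5 (putdown(A)): towers=[A; C; D/B; E] holding=-
step 6 (pickup(C)): towers=[A; D/B; E] holding=C

towers=[A; D/B; E] holding=C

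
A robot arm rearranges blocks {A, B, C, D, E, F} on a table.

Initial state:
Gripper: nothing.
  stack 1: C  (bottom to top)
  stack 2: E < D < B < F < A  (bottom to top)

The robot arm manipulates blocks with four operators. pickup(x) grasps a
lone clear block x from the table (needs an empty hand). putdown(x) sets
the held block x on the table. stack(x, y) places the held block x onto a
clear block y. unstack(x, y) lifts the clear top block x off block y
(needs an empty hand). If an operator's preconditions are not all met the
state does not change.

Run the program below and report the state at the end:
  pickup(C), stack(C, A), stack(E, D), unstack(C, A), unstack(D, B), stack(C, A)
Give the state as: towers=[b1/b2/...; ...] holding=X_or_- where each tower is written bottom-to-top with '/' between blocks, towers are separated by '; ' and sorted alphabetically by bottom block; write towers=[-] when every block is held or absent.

step 1 (pickup(C)): towers=[E/D/B/F/A] holding=C
step 2 (stack(C, A)): towers=[E/D/B/F/A/C] holding=-
step 3 (stack(E, D)) [no-op]: towers=[E/D/B/F/A/C] holding=-
step 4 (unstack(C, A)): towers=[E/D/B/F/A] holding=C
step 5 (unstack(D, B)) [no-op]: towers=[E/D/B/F/A] holding=C
step 6 (stack(C, A)): towers=[E/D/B/F/A/C] holding=-

towers=[E/D/B/F/A/C] holding=-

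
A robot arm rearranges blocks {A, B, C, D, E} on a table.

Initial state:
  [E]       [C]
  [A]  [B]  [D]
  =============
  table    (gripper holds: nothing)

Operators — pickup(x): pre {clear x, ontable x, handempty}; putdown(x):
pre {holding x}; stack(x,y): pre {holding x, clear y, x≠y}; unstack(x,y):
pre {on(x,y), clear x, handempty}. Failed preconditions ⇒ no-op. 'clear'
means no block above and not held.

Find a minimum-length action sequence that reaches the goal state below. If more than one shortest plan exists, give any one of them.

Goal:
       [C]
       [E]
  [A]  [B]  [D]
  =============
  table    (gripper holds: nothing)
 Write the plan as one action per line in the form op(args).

step 1 (unstack(E, A)): towers=[A; B; D/C] holding=E
step 2 (stack(E, B)): towers=[A; B/E; D/C] holding=-
step 3 (unstack(C, D)): towers=[A; B/E; D] holding=C
step 4 (stack(C, E)): towers=[A; B/E/C; D] holding=-
goal check: towers=[A; B/E/C; D] holding=- — reached (length 4, optimal by BFS)

unstack(E, A)
stack(E, B)
unstack(C, D)
stack(C, E)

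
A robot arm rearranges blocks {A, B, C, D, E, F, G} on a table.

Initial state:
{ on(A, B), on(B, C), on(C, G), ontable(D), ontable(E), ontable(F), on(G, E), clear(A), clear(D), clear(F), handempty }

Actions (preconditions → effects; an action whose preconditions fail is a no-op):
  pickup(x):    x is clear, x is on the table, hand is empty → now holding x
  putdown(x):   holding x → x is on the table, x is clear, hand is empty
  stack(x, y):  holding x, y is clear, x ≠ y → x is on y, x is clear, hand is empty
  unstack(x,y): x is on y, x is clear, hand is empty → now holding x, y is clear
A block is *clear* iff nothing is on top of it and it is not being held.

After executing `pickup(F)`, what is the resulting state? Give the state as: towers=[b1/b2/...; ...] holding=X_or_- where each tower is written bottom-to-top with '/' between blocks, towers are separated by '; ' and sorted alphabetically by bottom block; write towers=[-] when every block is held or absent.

towers=[D; E/G/C/B/A] holding=F

before: towers=[D; E/G/C/B/A; F] holding=-
pre[pickup(F)]: clear(F) yes, ontable(F) yes, handempty yes
all met → apply pickup(F)
after:  towers=[D; E/G/C/B/A] holding=F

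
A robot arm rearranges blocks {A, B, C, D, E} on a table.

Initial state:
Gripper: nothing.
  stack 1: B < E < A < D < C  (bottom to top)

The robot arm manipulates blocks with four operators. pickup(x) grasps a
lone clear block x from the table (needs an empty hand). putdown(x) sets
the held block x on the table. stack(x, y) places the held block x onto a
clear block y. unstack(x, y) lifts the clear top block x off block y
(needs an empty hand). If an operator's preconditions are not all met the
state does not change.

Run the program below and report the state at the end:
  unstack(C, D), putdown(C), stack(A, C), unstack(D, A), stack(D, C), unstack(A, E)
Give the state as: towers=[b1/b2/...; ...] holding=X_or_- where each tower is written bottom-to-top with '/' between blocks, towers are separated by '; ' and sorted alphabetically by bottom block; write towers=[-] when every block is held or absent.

towers=[B/E; C/D] holding=A

step 1 (unstack(C, D)): towers=[B/E/A/D] holding=C
step 2 (putdown(C)): towers=[B/E/A/D; C] holding=-
step 3 (stack(A, C)) [no-op]: towers=[B/E/A/D; C] holding=-
step 4 (unstack(D, A)): towers=[B/E/A; C] holding=D
step 5 (stack(D, C)): towers=[B/E/A; C/D] holding=-
step 6 (unstack(A, E)): towers=[B/E; C/D] holding=A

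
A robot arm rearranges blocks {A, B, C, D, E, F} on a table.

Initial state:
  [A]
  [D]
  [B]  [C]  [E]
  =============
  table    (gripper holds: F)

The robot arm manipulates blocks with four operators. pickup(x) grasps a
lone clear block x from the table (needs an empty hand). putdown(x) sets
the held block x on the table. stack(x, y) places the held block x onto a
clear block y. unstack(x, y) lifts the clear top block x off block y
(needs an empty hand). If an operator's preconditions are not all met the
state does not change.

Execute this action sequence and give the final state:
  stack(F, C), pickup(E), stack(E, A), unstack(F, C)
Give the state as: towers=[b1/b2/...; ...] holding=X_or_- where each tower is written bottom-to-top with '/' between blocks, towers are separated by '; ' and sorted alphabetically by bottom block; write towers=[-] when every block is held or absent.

step 1 (stack(F, C)): towers=[B/D/A; C/F; E] holding=-
step 2 (pickup(E)): towers=[B/D/A; C/F] holding=E
step 3 (stack(E, A)): towers=[B/D/A/E; C/F] holding=-
step 4 (unstack(F, C)): towers=[B/D/A/E; C] holding=F

towers=[B/D/A/E; C] holding=F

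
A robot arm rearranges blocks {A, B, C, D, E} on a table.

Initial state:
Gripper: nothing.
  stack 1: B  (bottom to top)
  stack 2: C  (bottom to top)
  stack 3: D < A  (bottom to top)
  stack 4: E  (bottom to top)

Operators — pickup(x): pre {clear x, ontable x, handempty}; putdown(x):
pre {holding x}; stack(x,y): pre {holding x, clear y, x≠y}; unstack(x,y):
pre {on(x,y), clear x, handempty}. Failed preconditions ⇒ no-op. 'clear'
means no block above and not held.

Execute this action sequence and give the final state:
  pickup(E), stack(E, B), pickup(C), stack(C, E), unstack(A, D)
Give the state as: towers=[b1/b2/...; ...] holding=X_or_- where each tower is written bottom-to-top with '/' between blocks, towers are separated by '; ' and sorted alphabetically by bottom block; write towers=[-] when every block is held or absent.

step 1 (pickup(E)): towers=[B; C; D/A] holding=E
step 2 (stack(E, B)): towers=[B/E; C; D/A] holding=-
step 3 (pickup(C)): towers=[B/E; D/A] holding=C
step 4 (stack(C, E)): towers=[B/E/C; D/A] holding=-
step 5 (unstack(A, D)): towers=[B/E/C; D] holding=A

towers=[B/E/C; D] holding=A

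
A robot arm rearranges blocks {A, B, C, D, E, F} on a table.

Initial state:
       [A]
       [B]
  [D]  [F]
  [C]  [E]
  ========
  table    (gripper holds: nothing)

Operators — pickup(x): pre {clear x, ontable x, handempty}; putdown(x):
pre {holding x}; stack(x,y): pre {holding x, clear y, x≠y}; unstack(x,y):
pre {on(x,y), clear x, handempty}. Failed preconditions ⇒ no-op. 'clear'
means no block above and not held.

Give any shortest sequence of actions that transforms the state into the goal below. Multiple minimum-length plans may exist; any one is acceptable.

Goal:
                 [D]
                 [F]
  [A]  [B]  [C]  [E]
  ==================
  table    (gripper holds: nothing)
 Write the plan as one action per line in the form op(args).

step 1 (unstack(A, B)): towers=[C/D; E/F/B] holding=A
step 2 (putdown(A)): towers=[A; C/D; E/F/B] holding=-
step 3 (unstack(B, F)): towers=[A; C/D; E/F] holding=B
step 4 (putdown(B)): towers=[A; B; C/D; E/F] holding=-
step 5 (unstack(D, C)): towers=[A; B; C; E/F] holding=D
step 6 (stack(D, F)): towers=[A; B; C; E/F/D] holding=-
goal check: towers=[A; B; C; E/F/D] holding=- — reached (length 6, optimal by BFS)

unstack(A, B)
putdown(A)
unstack(B, F)
putdown(B)
unstack(D, C)
stack(D, F)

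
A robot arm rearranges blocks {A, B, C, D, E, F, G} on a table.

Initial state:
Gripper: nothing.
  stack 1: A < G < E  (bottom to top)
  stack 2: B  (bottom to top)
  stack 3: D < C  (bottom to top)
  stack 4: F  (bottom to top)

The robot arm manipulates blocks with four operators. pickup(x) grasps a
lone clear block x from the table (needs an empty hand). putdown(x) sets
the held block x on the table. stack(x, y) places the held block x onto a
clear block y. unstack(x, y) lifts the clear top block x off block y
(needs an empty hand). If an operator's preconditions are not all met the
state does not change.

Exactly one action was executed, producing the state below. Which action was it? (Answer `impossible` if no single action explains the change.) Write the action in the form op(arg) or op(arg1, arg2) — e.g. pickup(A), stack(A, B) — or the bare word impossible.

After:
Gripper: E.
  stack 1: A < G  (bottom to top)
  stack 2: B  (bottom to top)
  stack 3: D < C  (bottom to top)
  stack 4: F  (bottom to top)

unstack(E, G)

target: towers=[A/G; B; D/C; F] holding=E
         pickup(B) → towers=[A/G/E; D/C; F] holding=B
         pickup(F) → towers=[A/G/E; B; D/C] holding=F
     unstack(E, G) → towers=[A/G; B; D/C; F] holding=E  ← match
     unstack(C, D) → towers=[A/G/E; B; D; F] holding=C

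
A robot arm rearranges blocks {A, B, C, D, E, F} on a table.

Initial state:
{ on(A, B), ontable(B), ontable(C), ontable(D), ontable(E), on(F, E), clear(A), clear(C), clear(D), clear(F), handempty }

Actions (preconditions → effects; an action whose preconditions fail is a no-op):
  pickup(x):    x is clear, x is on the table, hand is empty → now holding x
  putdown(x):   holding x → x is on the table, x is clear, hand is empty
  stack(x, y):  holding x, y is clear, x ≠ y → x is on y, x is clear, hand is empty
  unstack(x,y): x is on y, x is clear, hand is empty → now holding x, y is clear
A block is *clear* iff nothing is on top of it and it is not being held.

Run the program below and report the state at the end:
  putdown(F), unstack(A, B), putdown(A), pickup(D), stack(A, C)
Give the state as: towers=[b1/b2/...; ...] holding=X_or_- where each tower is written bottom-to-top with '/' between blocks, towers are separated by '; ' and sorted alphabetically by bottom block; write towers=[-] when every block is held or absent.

towers=[A; B; C; E/F] holding=D

step 1 (putdown(F)) [no-op]: towers=[B/A; C; D; E/F] holding=-
step 2 (unstack(A, B)): towers=[B; C; D; E/F] holding=A
step 3 (putdown(A)): towers=[A; B; C; D; E/F] holding=-
step 4 (pickup(D)): towers=[A; B; C; E/F] holding=D
step 5 (stack(A, C)) [no-op]: towers=[A; B; C; E/F] holding=D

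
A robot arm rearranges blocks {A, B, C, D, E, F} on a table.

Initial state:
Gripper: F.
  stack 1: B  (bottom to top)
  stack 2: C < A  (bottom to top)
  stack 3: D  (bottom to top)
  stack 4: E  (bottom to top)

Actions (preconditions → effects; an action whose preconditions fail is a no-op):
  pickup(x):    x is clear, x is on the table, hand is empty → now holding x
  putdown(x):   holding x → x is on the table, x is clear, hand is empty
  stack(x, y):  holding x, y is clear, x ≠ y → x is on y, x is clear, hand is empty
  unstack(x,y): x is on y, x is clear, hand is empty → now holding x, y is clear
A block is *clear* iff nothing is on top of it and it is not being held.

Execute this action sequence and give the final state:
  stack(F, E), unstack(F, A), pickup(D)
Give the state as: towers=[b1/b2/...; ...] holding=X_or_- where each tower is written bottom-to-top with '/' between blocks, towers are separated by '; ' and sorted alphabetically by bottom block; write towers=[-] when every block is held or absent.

step 1 (stack(F, E)): towers=[B; C/A; D; E/F] holding=-
step 2 (unstack(F, A)) [no-op]: towers=[B; C/A; D; E/F] holding=-
step 3 (pickup(D)): towers=[B; C/A; E/F] holding=D

towers=[B; C/A; E/F] holding=D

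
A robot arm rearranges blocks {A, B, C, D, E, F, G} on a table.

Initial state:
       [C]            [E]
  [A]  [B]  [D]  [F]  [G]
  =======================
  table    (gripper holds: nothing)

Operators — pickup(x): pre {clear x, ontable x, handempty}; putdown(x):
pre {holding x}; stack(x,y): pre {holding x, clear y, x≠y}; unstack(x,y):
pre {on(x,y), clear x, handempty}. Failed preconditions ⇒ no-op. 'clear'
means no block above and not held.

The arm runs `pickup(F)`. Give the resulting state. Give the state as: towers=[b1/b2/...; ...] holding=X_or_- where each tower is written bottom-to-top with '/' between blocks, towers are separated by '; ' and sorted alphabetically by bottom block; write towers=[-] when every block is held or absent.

before: towers=[A; B/C; D; F; G/E] holding=-
pre[pickup(F)]: clear(F) ✓, ontable(F) ✓, handempty ✓
all met → apply pickup(F)
after:  towers=[A; B/C; D; G/E] holding=F

towers=[A; B/C; D; G/E] holding=F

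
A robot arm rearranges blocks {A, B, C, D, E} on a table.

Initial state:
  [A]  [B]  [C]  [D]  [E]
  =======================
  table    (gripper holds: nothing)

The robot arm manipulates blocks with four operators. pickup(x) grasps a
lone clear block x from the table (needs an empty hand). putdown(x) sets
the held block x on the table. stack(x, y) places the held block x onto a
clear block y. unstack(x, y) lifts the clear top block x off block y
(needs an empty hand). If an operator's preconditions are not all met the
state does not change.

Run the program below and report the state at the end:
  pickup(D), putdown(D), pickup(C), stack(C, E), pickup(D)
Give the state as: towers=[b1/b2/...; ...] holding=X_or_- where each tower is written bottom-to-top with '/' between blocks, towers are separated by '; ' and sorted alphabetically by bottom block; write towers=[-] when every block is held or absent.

step 1 (pickup(D)): towers=[A; B; C; E] holding=D
step 2 (putdown(D)): towers=[A; B; C; D; E] holding=-
step 3 (pickup(C)): towers=[A; B; D; E] holding=C
step 4 (stack(C, E)): towers=[A; B; D; E/C] holding=-
step 5 (pickup(D)): towers=[A; B; E/C] holding=D

towers=[A; B; E/C] holding=D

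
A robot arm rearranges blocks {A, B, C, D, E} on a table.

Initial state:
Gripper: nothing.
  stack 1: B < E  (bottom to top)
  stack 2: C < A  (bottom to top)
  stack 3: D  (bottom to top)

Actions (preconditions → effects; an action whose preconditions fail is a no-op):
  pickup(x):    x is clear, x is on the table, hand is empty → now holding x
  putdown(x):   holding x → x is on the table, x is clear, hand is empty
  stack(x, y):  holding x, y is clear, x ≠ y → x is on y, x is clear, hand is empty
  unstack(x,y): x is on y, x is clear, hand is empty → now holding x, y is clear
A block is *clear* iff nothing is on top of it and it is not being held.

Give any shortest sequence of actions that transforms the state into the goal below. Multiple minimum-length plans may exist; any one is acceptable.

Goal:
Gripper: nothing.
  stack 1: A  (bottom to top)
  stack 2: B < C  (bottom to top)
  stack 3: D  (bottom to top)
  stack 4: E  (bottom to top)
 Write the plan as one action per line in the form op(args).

step 1 (unstack(A, C)): towers=[B/E; C; D] holding=A
step 2 (putdown(A)): towers=[A; B/E; C; D] holding=-
step 3 (unstack(E, B)): towers=[A; B; C; D] holding=E
step 4 (putdown(E)): towers=[A; B; C; D; E] holding=-
step 5 (pickup(C)): towers=[A; B; D; E] holding=C
step 6 (stack(C, B)): towers=[A; B/C; D; E] holding=-
goal check: towers=[A; B/C; D; E] holding=- — reached (length 6, optimal by BFS)

unstack(A, C)
putdown(A)
unstack(E, B)
putdown(E)
pickup(C)
stack(C, B)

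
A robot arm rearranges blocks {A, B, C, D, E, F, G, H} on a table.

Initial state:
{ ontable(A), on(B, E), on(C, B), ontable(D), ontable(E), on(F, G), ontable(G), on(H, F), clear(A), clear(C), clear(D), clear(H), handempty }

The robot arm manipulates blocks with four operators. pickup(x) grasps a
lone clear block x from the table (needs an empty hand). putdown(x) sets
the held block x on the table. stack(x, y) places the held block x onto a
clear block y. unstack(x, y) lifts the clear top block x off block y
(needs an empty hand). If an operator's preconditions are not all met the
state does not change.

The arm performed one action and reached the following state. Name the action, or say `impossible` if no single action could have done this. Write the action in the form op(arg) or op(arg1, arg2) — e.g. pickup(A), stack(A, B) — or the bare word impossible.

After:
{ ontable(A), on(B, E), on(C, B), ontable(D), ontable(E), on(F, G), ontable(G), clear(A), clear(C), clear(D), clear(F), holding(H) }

unstack(H, F)

target: towers=[A; D; E/B/C; G/F] holding=H
         pickup(A) → towers=[D; E/B/C; G/F/H] holding=A
     unstack(H, F) → towers=[A; D; E/B/C; G/F] holding=H  ← match
         pickup(D) → towers=[A; E/B/C; G/F/H] holding=D
     unstack(C, B) → towers=[A; D; E/B; G/F/H] holding=C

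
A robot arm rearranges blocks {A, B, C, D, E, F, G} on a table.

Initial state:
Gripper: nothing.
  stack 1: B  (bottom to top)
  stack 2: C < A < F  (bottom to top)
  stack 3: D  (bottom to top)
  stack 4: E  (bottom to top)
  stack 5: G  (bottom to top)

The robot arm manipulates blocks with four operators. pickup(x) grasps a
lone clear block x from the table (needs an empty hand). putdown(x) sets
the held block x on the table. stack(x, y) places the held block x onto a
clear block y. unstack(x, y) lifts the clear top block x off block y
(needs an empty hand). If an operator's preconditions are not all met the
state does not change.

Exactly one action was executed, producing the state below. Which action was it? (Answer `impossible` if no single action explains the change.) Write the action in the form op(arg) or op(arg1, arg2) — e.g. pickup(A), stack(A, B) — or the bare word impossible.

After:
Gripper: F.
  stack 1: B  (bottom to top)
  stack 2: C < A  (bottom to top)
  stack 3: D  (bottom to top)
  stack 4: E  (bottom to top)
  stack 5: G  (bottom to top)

target: towers=[B; C/A; D; E; G] holding=F
         pickup(B) → towers=[C/A/F; D; E; G] holding=B
     unstack(F, A) → towers=[B; C/A; D; E; G] holding=F  ← match
         pickup(G) → towers=[B; C/A/F; D; E] holding=G
         pickup(D) → towers=[B; C/A/F; E; G] holding=D
         pickup(E) → towers=[B; C/A/F; D; G] holding=E

unstack(F, A)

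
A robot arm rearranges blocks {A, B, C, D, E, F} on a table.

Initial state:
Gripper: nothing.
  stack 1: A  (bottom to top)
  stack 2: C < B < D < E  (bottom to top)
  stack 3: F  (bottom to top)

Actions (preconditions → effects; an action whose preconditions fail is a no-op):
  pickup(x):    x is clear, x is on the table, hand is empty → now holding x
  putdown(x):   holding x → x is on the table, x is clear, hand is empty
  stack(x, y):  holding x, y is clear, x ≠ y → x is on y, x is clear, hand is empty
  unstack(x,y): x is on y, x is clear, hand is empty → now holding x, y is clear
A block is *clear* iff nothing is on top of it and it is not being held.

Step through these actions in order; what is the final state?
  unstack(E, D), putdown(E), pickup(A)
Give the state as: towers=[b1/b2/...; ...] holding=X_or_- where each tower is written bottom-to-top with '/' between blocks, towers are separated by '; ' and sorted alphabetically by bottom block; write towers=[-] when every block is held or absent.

towers=[C/B/D; E; F] holding=A

step 1 (unstack(E, D)): towers=[A; C/B/D; F] holding=E
step 2 (putdown(E)): towers=[A; C/B/D; E; F] holding=-
step 3 (pickup(A)): towers=[C/B/D; E; F] holding=A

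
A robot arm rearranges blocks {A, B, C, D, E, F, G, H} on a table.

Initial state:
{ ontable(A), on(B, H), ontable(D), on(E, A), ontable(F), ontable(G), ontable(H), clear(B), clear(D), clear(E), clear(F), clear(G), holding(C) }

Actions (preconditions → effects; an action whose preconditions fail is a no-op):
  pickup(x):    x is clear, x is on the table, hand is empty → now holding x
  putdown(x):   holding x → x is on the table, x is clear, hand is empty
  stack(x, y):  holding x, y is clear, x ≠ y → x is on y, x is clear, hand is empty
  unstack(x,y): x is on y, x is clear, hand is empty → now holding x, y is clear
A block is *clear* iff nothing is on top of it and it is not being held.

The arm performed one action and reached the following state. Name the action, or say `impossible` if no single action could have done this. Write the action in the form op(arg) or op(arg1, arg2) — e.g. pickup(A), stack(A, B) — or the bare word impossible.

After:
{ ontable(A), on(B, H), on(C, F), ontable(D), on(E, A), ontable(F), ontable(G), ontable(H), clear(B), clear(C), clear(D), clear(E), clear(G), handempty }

target: towers=[A/E; D; F/C; G; H/B] holding=-
        putdown(C) → towers=[A/E; C; D; F; G; H/B] holding=-
       stack(C, G) → towers=[A/E; D; F; G/C; H/B] holding=-
       stack(C, E) → towers=[A/E/C; D; F; G; H/B] holding=-
       stack(C, B) → towers=[A/E; D; F; G; H/B/C] holding=-
       stack(C, F) → towers=[A/E; D; F/C; G; H/B] holding=-  ← match
       stack(C, D) → towers=[A/E; D/C; F; G; H/B] holding=-

stack(C, F)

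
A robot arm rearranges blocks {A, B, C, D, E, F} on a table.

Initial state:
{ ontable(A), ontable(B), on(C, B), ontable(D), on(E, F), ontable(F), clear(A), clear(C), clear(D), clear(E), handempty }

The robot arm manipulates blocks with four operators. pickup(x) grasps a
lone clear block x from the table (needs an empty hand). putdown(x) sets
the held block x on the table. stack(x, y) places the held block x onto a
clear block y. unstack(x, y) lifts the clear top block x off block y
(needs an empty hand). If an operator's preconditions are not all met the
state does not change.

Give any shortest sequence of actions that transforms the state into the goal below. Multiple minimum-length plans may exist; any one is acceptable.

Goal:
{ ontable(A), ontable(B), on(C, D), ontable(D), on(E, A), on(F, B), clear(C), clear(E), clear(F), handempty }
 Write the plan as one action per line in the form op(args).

unstack(E, F)
stack(E, A)
unstack(C, B)
stack(C, D)
pickup(F)
stack(F, B)

step 1 (unstack(E, F)): towers=[A; B/C; D; F] holding=E
step 2 (stack(E, A)): towers=[A/E; B/C; D; F] holding=-
step 3 (unstack(C, B)): towers=[A/E; B; D; F] holding=C
step 4 (stack(C, D)): towers=[A/E; B; D/C; F] holding=-
step 5 (pickup(F)): towers=[A/E; B; D/C] holding=F
step 6 (stack(F, B)): towers=[A/E; B/F; D/C] holding=-
goal check: towers=[A/E; B/F; D/C] holding=- — reached (length 6, optimal by BFS)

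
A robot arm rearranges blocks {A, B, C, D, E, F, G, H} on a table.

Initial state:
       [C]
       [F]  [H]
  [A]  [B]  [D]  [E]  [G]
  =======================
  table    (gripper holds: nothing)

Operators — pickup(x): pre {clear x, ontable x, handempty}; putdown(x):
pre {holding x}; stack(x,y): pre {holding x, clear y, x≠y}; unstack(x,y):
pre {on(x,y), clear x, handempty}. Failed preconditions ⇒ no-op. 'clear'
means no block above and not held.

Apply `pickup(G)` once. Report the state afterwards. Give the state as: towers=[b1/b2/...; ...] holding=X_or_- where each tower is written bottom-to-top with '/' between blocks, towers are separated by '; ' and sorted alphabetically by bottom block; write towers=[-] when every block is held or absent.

towers=[A; B/F/C; D/H; E] holding=G

before: towers=[A; B/F/C; D/H; E; G] holding=-
pre[pickup(G)]: clear(G) ✓, ontable(G) ✓, handempty ✓
all met → apply pickup(G)
after:  towers=[A; B/F/C; D/H; E] holding=G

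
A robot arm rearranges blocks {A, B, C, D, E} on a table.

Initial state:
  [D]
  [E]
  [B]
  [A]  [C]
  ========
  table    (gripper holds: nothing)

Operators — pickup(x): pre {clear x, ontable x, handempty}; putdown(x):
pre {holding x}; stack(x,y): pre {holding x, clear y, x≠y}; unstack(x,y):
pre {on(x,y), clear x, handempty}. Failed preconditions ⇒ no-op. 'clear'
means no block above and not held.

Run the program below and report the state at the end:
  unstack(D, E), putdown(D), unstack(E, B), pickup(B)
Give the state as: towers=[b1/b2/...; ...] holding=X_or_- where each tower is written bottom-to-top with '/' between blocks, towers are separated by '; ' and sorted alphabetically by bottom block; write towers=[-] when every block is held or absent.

step 1 (unstack(D, E)): towers=[A/B/E; C] holding=D
step 2 (putdown(D)): towers=[A/B/E; C; D] holding=-
step 3 (unstack(E, B)): towers=[A/B; C; D] holding=E
step 4 (pickup(B)) [no-op]: towers=[A/B; C; D] holding=E

towers=[A/B; C; D] holding=E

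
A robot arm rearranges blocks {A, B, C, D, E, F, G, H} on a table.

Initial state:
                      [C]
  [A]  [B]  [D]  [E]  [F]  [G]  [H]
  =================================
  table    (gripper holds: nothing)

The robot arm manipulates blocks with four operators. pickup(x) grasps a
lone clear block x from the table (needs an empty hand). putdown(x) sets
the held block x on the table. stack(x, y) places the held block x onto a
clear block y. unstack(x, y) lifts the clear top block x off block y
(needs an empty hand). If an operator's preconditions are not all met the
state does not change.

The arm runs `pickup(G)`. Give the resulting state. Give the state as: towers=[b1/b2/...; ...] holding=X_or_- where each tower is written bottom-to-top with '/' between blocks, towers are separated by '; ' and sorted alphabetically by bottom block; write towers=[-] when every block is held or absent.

towers=[A; B; D; E; F/C; H] holding=G

before: towers=[A; B; D; E; F/C; G; H] holding=-
pre[pickup(G)]: clear(G) ✓, ontable(G) ✓, handempty ✓
all met → apply pickup(G)
after:  towers=[A; B; D; E; F/C; H] holding=G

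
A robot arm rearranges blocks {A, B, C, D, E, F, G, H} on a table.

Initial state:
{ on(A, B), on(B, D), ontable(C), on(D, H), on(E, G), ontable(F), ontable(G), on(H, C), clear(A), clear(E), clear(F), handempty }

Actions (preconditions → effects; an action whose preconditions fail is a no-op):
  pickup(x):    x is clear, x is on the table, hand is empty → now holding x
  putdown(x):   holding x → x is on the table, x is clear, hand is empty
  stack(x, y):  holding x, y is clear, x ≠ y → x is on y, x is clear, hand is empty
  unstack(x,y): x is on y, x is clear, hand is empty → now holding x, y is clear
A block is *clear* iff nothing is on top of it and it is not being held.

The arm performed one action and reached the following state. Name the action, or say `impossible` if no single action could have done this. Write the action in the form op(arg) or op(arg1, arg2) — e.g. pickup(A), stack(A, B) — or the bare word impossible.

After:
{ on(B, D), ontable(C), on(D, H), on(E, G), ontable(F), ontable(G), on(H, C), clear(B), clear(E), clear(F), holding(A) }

unstack(A, B)

target: towers=[C/H/D/B; F; G/E] holding=A
     unstack(A, B) → towers=[C/H/D/B; F; G/E] holding=A  ← match
     unstack(E, G) → towers=[C/H/D/B/A; F; G] holding=E
         pickup(F) → towers=[C/H/D/B/A; G/E] holding=F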